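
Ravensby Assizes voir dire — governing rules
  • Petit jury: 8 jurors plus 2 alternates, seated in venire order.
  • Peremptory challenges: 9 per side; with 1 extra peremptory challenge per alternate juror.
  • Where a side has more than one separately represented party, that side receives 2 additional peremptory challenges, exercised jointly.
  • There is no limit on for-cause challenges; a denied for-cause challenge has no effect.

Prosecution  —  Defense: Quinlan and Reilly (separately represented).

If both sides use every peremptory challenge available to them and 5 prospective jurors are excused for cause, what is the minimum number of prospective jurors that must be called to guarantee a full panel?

Seats to fill: 8 + 2 alternates = 10.
Peremptories — Prosecution: 9 + 1×2 = 11; Defense: 9 + 1×2 + 2 = 13; total 24.
For-cause removals: 5.
Minimum venire: 10 + 24 + 5 = 39.

39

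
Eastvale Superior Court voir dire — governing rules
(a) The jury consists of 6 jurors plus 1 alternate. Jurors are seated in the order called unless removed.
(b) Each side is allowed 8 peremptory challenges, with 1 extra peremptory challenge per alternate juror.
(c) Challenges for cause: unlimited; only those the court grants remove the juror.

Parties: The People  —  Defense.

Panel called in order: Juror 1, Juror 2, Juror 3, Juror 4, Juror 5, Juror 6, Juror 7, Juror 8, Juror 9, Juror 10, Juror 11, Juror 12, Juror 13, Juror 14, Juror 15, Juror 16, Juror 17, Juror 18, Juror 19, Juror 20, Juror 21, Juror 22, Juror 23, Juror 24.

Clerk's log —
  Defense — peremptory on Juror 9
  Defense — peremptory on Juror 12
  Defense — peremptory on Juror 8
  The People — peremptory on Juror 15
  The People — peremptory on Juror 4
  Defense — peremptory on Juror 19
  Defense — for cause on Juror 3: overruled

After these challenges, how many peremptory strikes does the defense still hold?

5

Defense allotment: 8 base + 1 × 1 alternate = 9.
Defense peremptories used: #9, #12, #8, #19 — 4 (the for-cause on #3 doesn't count).
Remaining: 9 − 4 = 5.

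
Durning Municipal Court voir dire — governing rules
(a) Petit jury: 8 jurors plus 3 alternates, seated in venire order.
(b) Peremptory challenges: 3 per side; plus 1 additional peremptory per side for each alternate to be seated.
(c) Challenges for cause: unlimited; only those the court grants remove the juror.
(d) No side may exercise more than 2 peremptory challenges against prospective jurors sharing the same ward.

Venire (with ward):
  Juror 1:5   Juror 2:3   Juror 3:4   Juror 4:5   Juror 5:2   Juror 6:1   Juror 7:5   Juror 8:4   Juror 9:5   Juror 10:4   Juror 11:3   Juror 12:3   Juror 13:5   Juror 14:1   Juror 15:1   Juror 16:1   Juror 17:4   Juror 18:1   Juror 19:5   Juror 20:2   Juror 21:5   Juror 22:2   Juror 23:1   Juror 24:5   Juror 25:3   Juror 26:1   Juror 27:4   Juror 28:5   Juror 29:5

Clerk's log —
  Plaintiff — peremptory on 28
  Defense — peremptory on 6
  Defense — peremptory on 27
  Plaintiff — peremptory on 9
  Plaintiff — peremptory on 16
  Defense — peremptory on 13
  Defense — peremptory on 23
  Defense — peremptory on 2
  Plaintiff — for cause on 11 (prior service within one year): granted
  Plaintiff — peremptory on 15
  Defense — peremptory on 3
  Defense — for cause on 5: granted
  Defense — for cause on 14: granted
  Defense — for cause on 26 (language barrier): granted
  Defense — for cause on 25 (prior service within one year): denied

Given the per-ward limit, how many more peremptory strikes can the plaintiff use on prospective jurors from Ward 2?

Plaintiff peremptories so far: #28, #9, #16, #15 — 4 of 6 used, 2 left overall.
Against Ward 2: none yet — per-ward cap 2 leaves 2.
Binding limit: min(2, 2) = 2.

2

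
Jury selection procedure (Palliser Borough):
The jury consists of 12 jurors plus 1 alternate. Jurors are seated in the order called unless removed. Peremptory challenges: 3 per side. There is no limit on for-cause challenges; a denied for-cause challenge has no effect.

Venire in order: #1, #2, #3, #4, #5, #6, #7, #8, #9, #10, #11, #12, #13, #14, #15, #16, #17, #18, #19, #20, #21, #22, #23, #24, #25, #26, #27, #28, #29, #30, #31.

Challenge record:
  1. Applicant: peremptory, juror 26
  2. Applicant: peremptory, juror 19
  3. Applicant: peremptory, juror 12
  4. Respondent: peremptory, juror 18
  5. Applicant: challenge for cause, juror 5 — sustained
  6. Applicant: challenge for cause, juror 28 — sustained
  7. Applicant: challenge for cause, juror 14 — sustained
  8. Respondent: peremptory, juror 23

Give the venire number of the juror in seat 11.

13

Removed: #5, #12, #14, #18, #19, #23, #26, #28.
Seating in order: seats 1–12 → #1, #2, #3, #4, #6, #7, #8, #9, #10, #11, #13, #15; alternates → #16.
So seat 11 is #13.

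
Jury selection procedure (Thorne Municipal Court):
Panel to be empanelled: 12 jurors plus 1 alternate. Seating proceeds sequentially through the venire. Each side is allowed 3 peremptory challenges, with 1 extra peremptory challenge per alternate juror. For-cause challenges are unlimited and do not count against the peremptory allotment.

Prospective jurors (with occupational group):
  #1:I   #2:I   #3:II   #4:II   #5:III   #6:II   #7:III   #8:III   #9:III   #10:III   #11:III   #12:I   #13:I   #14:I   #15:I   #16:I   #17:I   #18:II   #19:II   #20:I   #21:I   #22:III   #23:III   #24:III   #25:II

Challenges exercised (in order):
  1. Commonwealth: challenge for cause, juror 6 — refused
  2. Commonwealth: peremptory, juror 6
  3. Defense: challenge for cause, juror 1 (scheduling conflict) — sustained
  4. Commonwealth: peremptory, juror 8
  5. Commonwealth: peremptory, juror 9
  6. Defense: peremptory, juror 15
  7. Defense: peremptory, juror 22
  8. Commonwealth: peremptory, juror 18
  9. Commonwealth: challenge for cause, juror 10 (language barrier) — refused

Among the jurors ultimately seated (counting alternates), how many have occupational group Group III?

4

Removed: #1, #6, #8, #9, #15, #18, #22.
Seated (13 incl. alternates): #2, #3, #4, #5, #7, #10, #11, #12, #13, #14, #16, #17, #19.
Of those, in Group III: #5, #7, #10, #11 → 4.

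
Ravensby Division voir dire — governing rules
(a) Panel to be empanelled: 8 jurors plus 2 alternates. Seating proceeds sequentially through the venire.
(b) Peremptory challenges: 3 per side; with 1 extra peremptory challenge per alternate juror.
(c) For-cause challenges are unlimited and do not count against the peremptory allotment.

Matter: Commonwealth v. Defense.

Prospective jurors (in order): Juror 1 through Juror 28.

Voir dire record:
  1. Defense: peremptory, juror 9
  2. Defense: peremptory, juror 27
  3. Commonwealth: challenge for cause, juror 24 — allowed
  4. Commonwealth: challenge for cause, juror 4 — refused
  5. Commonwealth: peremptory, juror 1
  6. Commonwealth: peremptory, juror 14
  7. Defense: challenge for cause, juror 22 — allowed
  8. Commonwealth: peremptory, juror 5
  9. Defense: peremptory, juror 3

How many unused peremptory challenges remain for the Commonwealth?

2

Commonwealth allotment: 3 base + 1 × 2 alternates = 5.
Commonwealth peremptories used: #1, #14, #5 — 3 (for-cause on #24, #4 don't count).
Remaining: 5 − 3 = 2.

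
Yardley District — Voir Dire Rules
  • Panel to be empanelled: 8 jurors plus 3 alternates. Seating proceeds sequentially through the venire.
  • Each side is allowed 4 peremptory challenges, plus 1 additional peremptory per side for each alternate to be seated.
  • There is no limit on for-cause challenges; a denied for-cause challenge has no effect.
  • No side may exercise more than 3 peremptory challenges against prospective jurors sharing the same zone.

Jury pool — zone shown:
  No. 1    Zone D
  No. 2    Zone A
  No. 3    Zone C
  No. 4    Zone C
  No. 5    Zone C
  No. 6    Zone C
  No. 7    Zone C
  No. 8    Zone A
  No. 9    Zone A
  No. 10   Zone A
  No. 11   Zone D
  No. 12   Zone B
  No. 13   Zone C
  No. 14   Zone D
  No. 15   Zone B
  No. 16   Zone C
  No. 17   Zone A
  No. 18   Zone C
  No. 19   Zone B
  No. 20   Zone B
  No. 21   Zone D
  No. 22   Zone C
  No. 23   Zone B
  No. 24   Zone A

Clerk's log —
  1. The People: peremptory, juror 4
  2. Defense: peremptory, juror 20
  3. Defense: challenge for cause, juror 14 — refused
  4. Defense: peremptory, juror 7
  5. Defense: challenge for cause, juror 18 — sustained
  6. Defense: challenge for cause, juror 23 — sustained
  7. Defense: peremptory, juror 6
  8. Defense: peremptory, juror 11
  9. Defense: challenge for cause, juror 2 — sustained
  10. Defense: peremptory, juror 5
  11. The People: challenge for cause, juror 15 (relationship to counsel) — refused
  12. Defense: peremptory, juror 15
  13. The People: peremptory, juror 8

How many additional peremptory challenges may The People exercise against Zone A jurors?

The People peremptories so far: #4, #8 — 2 of 7 used, 5 left overall.
Against Zone A: #8 — 1 used; per-zone cap 3 leaves 2.
Binding limit: min(5, 2) = 2.

2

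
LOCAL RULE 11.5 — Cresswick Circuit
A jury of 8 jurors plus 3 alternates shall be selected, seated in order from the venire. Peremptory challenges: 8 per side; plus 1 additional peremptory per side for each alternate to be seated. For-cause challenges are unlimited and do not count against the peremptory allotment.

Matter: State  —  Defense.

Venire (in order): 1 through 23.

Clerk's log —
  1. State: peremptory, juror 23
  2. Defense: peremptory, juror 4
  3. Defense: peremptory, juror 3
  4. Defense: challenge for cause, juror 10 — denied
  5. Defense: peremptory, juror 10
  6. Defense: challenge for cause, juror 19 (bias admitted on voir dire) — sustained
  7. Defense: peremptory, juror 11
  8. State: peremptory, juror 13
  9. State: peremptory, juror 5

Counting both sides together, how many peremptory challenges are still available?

15

State allotment: 8 base + 1 × 3 alternates = 11. Defense allotment: 8 base + 1 × 3 alternates = 11.
State peremptories used: #23, #13, #5 — 3.
Defense peremptories used: #4, #3, #10, #11 — 4 (for-cause on #10, #19 don't count).
Remaining: (11 − 3) + (11 − 4) = 15.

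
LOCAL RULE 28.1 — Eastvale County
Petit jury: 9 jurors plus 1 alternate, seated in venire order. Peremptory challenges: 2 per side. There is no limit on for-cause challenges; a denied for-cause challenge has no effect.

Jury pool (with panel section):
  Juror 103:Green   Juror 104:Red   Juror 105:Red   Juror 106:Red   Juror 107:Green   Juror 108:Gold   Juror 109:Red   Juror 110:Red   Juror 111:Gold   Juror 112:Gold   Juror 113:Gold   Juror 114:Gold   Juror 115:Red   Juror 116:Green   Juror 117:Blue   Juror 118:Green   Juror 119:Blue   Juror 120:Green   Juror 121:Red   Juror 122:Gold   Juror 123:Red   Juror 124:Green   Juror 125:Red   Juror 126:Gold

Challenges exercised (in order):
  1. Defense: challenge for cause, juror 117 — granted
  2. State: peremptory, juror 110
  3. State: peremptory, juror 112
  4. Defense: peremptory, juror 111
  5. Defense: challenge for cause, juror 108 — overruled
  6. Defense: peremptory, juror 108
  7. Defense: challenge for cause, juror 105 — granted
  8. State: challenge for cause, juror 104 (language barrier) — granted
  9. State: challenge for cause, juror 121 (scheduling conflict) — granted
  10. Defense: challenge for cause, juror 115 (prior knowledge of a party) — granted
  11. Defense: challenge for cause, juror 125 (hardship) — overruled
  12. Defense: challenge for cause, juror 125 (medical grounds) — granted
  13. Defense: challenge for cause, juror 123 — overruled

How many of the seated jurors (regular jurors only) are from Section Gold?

2

Removed: #104, #105, #108, #110, #111, #112, #115, #117, #121, #125.
Seated jurors 1–9: #103, #106, #107, #109, #113, #114, #116, #118, #119 (alternates #120 not counted).
Of those, in Section Gold: #113, #114 → 2.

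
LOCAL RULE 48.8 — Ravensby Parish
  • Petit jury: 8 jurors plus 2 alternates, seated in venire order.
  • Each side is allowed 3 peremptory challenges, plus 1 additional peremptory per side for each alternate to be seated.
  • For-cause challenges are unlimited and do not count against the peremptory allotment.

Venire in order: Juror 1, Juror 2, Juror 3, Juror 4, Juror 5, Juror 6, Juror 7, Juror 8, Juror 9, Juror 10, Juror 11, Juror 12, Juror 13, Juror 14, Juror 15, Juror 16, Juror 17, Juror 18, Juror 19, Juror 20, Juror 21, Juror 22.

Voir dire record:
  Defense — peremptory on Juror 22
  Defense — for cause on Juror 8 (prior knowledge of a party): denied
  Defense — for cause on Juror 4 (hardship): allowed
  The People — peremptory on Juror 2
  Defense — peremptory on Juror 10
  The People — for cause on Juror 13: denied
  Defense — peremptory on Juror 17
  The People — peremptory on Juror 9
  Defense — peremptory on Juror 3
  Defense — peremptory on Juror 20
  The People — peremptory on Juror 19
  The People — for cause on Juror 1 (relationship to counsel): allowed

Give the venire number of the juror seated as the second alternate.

Removed: #1, #2, #3, #4, #9, #10, #17, #19, #20, #22. (#8, #13 stay — for-cause denied.)
Seating in order: seats 1–8 → #5, #6, #7, #8, #11, #12, #13, #14; alternates → #15, #16.
So alternate 2 is #16.

16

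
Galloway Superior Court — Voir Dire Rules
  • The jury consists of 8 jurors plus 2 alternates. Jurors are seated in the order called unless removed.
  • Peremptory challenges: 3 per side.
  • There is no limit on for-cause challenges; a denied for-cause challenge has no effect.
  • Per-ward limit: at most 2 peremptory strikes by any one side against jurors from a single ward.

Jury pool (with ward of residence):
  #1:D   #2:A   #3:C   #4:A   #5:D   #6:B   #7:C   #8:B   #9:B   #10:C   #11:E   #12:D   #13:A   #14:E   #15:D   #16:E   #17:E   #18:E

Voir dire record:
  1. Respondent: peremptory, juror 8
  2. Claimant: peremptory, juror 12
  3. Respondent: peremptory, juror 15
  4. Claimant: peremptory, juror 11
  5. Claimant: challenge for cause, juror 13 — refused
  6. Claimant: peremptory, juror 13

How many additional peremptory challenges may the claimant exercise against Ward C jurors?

Claimant peremptories so far: #12, #11, #13 — 3 of 3 used, 0 left overall.
Against Ward C: none yet — per-ward cap 2 leaves 2.
Binding limit: min(0, 2) = 0.

0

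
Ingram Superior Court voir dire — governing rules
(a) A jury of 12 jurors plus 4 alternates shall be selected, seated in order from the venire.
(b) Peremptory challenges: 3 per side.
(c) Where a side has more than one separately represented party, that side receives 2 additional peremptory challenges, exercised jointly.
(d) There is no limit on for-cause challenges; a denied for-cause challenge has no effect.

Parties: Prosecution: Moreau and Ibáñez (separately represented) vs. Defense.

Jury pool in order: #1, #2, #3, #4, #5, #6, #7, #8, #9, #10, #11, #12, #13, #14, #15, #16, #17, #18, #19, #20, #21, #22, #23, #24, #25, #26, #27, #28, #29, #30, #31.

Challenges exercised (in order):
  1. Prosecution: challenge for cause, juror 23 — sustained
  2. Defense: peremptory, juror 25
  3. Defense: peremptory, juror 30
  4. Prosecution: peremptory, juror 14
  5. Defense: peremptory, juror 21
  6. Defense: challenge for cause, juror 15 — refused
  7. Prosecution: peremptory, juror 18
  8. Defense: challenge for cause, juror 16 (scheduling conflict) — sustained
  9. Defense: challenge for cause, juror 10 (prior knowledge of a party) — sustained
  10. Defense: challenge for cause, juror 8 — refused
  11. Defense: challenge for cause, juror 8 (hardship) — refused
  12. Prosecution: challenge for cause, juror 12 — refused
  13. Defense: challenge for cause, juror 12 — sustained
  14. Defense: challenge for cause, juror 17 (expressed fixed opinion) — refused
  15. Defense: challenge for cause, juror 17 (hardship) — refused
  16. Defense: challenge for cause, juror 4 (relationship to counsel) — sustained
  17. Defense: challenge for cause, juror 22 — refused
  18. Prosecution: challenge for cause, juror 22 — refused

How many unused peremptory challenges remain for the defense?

0

Defense allotment: 3.
Defense peremptories used: #25, #30, #21 — 3 (for-cause on #15, #16, #10, #8, #8, #12, #17, #17, #4, #22 don't count).
Remaining: 3 − 3 = 0.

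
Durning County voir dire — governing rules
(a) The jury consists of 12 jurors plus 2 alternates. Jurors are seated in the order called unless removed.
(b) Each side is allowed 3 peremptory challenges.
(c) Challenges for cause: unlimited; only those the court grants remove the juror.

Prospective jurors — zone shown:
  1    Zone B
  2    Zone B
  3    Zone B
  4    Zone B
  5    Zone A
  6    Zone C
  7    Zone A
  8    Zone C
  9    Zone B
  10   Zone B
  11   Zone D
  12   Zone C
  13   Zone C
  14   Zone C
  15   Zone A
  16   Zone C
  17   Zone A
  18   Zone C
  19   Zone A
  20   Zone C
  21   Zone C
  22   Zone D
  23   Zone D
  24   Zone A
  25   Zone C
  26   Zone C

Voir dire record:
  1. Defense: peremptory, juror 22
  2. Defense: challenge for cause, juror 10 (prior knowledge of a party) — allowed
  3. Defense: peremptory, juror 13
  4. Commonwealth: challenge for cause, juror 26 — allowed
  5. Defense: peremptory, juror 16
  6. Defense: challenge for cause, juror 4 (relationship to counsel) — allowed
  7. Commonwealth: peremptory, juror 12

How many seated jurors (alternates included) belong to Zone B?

4

Removed: #4, #10, #12, #13, #16, #22, #26.
Seated (14 incl. alternates): #1, #2, #3, #5, #6, #7, #8, #9, #11, #14, #15, #17, #18, #19.
Of those, in Zone B: #1, #2, #3, #9 → 4.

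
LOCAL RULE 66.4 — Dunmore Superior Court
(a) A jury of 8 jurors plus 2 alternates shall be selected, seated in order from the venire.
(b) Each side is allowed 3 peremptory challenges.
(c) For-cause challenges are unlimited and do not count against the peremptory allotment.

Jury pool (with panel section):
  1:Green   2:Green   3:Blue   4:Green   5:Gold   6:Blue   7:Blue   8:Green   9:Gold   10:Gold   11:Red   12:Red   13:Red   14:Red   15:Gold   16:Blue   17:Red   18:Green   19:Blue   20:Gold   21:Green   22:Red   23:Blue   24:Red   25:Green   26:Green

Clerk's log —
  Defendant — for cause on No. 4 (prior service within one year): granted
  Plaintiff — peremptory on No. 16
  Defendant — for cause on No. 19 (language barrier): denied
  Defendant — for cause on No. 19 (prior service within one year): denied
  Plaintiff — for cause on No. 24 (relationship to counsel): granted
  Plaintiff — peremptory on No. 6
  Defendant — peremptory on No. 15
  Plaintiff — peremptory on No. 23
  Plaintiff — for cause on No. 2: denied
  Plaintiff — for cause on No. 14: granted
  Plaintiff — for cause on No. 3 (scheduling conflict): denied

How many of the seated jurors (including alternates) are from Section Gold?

3

Removed: #4, #6, #14, #15, #16, #23, #24.
Seated (10 incl. alternates): #1, #2, #3, #5, #7, #8, #9, #10, #11, #12.
Of those, in Section Gold: #5, #9, #10 → 3.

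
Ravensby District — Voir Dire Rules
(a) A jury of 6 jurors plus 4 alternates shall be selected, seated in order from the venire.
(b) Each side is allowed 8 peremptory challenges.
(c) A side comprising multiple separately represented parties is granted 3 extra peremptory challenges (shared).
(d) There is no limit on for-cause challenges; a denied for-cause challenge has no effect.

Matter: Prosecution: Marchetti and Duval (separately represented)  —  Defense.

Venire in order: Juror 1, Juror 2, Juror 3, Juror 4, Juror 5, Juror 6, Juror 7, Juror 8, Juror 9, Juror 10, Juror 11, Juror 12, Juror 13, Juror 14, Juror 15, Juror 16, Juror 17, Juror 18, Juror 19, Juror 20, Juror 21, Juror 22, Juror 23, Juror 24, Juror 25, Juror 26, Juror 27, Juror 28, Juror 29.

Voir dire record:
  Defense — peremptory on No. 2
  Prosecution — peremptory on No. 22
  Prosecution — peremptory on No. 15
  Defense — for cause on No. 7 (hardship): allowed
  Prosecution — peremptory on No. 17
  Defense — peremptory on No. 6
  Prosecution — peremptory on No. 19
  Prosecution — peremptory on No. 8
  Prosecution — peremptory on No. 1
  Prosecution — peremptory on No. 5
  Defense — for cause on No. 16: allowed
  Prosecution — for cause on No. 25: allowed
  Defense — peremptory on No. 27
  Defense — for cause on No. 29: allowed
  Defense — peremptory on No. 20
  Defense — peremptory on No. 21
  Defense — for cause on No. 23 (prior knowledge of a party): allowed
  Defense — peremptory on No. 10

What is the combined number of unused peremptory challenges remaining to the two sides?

6

Prosecution allotment: 8 base + 3 multi-party = 11. Defense allotment: 8.
Prosecution peremptories used: #22, #15, #17, #19, #8, #1, #5 — 7 (the for-cause on #25 doesn't count).
Defense peremptories used: #2, #6, #27, #20, #21, #10 — 6 (for-cause on #7, #16, #29, #23 don't count).
Remaining: (11 − 7) + (8 − 6) = 6.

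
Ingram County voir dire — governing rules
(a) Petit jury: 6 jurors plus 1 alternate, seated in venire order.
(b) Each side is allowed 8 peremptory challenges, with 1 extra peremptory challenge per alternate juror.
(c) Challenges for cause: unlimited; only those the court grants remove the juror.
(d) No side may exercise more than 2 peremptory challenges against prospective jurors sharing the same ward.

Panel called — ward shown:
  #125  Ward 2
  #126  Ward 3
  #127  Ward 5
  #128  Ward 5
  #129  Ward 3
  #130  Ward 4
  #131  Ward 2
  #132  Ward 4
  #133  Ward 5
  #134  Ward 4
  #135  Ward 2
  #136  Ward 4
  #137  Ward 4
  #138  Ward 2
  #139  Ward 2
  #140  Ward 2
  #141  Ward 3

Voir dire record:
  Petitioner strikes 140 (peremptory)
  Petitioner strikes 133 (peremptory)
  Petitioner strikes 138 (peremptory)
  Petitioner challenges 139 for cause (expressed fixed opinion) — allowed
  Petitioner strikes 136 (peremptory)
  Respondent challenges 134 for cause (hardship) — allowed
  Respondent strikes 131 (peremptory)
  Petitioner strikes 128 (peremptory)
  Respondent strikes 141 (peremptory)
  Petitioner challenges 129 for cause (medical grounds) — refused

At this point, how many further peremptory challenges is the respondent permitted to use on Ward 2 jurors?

1

Respondent peremptories so far: #131, #141 — 2 of 9 used, 7 left overall.
Against Ward 2: #131 — 1 used; per-ward cap 2 leaves 1.
Binding limit: min(7, 1) = 1.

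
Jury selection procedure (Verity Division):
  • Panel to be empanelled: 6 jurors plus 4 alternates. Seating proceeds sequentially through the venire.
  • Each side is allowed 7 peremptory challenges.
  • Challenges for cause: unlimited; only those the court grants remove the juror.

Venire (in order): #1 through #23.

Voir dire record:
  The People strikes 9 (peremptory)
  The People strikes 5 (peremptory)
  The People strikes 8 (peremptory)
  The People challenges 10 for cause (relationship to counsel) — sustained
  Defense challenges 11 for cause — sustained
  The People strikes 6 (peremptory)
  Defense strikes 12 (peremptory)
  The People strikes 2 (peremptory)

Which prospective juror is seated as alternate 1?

15

Removed: #2, #5, #6, #8, #9, #10, #11, #12.
Filling seats in venire order through position 7: #1, #3, #4, #7, #13, #14, #15.
So alternate 1 is #15.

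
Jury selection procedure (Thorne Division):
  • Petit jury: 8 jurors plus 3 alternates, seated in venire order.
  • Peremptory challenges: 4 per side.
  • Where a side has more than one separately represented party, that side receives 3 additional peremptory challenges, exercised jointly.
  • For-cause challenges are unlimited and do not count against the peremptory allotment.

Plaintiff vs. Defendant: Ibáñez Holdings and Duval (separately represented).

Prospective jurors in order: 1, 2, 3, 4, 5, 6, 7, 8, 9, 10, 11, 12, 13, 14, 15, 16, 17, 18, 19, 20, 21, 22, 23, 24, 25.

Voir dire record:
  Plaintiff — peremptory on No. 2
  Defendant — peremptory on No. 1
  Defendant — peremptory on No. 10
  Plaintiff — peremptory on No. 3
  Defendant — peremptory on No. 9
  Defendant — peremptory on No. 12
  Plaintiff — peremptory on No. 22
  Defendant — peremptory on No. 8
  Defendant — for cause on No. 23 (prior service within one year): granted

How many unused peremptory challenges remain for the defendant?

Defendant allotment: 4 base + 3 multi-party = 7.
Defendant peremptories used: #1, #10, #9, #12, #8 — 5 (the for-cause on #23 doesn't count).
Remaining: 7 − 5 = 2.

2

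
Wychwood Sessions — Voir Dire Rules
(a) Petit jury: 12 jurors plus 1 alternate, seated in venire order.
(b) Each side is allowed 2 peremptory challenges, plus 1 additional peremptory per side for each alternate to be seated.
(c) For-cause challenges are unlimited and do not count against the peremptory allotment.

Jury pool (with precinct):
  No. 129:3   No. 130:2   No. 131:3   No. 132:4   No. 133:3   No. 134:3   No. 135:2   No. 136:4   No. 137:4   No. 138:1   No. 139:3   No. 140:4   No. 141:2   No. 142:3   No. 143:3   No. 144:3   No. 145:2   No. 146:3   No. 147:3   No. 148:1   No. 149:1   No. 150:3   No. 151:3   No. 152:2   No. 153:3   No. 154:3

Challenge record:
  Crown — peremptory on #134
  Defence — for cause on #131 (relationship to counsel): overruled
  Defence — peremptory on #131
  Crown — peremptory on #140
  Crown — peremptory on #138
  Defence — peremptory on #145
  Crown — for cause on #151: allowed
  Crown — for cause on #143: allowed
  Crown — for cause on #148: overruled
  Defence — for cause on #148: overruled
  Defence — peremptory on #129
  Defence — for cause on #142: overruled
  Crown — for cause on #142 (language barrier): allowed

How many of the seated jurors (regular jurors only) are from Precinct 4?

Removed: #129, #131, #134, #138, #140, #142, #143, #145, #151.
Seated jurors 1–12: #130, #132, #133, #135, #136, #137, #139, #141, #144, #146, #147, #148 (alternates #149 not counted).
Of those, in Precinct 4: #132, #136, #137 → 3.

3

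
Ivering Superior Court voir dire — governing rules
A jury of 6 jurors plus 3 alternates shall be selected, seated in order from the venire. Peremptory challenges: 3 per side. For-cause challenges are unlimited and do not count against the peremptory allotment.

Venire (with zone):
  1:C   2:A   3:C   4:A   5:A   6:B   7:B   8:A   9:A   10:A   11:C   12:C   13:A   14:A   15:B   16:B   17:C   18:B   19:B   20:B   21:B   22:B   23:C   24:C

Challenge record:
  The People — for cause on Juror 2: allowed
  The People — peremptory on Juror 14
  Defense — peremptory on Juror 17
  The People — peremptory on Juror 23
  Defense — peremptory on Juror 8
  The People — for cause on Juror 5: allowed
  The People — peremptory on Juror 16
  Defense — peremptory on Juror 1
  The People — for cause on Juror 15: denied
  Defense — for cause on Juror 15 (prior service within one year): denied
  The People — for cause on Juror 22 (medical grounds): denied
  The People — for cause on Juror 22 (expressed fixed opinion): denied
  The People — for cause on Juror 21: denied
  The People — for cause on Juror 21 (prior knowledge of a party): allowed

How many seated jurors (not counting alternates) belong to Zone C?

Removed: #1, #2, #5, #8, #14, #16, #17, #21, #23.
Seated jurors 1–6: #3, #4, #6, #7, #9, #10 (alternates #11, #12, #13 not counted).
Of those, in Zone C: #3 → 1.

1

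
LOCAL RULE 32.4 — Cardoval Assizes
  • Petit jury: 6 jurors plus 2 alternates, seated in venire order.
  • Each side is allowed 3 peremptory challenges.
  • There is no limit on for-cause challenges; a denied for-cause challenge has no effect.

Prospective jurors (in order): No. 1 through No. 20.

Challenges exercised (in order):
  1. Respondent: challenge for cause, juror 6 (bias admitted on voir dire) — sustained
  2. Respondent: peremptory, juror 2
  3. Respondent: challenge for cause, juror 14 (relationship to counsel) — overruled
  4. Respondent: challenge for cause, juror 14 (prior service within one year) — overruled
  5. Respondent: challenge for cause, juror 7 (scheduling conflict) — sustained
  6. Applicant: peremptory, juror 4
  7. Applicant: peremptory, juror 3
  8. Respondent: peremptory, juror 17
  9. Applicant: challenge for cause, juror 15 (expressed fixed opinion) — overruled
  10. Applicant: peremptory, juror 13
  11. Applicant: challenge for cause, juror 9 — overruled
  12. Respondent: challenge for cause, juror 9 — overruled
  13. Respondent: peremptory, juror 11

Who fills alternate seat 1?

Removed: #2, #3, #4, #6, #7, #11, #13, #17. (#9, #14, #15 stay — for-cause denied.)
Seating in order: seats 1–6 → #1, #5, #8, #9, #10, #12; alternates → #14, #15.
So alternate 1 is #14.

14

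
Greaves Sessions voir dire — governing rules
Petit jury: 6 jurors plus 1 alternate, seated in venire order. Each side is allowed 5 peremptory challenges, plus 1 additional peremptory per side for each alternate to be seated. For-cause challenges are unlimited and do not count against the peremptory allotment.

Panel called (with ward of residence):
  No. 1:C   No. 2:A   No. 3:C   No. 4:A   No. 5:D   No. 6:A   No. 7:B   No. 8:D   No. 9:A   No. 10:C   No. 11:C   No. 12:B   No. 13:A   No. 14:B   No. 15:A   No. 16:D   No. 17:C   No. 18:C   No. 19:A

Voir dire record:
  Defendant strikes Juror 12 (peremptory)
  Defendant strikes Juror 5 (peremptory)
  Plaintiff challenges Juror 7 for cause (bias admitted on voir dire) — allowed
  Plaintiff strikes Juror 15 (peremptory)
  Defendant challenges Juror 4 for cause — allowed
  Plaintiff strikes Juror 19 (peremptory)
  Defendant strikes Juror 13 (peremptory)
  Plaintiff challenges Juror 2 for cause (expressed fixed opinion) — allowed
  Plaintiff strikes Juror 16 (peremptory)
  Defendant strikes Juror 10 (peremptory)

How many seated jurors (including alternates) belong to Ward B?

Removed: #2, #4, #5, #7, #10, #12, #13, #15, #16, #19.
Seated (7 incl. alternates): #1, #3, #6, #8, #9, #11, #14.
Of those, in Ward B: #14 → 1.

1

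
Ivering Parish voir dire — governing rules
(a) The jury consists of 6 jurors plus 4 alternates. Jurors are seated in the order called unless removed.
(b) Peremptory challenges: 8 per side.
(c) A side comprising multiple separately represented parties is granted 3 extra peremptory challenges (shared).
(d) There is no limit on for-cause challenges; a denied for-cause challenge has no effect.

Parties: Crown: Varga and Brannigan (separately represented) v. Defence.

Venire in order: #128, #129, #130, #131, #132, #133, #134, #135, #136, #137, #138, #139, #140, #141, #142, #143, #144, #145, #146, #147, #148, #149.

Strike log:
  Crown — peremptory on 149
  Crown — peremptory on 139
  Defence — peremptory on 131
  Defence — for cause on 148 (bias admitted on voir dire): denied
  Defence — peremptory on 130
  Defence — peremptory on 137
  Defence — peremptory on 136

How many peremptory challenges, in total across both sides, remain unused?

Crown allotment: 8 base + 3 multi-party = 11. Defence allotment: 8.
Crown peremptories used: #149, #139 — 2.
Defence peremptories used: #131, #130, #137, #136 — 4 (the for-cause on #148 doesn't count).
Remaining: (11 − 2) + (8 − 4) = 13.

13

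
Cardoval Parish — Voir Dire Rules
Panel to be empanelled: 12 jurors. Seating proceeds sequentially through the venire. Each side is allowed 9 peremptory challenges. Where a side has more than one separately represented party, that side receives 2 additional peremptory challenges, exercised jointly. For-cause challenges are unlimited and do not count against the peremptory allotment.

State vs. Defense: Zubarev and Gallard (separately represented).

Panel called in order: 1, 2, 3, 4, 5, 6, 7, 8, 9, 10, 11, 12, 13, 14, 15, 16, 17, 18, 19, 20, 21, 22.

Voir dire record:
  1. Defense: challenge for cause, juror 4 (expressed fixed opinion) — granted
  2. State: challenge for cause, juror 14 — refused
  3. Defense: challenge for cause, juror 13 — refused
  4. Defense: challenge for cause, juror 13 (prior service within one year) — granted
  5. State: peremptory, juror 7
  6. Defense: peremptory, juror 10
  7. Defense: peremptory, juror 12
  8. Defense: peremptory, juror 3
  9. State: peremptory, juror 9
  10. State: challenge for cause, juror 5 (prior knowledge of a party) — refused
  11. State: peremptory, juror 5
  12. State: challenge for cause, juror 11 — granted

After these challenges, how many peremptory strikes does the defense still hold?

8

Defense allotment: 9 base + 2 multi-party = 11.
Defense peremptories used: #10, #12, #3 — 3 (for-cause on #4, #13, #13 don't count).
Remaining: 11 − 3 = 8.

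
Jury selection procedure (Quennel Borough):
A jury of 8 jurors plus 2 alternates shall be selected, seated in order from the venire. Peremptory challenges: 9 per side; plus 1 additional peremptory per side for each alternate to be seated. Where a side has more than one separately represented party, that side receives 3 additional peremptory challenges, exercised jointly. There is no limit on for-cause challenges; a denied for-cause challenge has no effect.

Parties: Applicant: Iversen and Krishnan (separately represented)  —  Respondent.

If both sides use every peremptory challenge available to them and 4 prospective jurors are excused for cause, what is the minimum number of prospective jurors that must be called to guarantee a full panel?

39

Seats to fill: 8 + 2 alternates = 10.
Peremptories — Applicant: 9 + 1×2 + 3 = 14; Respondent: 9 + 1×2 = 11; total 25.
For-cause removals: 4.
Minimum venire: 10 + 25 + 4 = 39.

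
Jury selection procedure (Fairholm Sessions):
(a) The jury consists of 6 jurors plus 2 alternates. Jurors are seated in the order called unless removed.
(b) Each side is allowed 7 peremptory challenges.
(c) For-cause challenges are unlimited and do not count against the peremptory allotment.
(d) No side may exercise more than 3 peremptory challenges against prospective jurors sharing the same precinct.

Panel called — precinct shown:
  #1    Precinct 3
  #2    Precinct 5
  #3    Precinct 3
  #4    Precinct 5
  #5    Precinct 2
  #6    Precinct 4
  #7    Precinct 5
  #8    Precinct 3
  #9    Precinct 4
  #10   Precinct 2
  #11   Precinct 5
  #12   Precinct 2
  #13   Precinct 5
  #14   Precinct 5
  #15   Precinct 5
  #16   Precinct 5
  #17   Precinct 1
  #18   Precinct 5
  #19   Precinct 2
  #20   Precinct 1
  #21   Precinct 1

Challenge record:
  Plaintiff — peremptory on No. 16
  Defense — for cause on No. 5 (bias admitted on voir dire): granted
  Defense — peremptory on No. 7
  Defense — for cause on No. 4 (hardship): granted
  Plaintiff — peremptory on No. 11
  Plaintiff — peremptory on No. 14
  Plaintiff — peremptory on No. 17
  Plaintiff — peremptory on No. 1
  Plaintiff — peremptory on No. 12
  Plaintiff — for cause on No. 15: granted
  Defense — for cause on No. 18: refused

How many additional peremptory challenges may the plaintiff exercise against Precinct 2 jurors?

Plaintiff peremptories so far: #16, #11, #14, #17, #1, #12 — 6 of 7 used, 1 left overall.
Against Precinct 2: #12 — 1 used; per-precinct cap 3 leaves 2.
Binding limit: min(1, 2) = 1.

1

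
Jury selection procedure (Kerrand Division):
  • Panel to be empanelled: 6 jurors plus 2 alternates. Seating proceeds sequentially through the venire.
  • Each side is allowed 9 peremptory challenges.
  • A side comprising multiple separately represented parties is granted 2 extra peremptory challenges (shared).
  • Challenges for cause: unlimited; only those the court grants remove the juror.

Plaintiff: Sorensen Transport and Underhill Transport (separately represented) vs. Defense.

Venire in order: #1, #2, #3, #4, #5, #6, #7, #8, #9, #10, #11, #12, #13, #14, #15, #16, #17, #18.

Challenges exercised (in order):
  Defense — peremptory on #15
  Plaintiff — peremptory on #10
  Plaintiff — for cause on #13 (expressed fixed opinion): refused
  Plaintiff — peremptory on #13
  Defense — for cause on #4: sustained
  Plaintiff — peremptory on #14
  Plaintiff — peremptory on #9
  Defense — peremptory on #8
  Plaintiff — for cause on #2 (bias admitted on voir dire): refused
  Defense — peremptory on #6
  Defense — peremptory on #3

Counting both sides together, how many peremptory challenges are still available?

12

Plaintiff allotment: 9 base + 2 multi-party = 11. Defense allotment: 9.
Plaintiff peremptories used: #10, #13, #14, #9 — 4 (for-cause on #13, #2 don't count).
Defense peremptories used: #15, #8, #6, #3 — 4 (the for-cause on #4 doesn't count).
Remaining: (11 − 4) + (9 − 4) = 12.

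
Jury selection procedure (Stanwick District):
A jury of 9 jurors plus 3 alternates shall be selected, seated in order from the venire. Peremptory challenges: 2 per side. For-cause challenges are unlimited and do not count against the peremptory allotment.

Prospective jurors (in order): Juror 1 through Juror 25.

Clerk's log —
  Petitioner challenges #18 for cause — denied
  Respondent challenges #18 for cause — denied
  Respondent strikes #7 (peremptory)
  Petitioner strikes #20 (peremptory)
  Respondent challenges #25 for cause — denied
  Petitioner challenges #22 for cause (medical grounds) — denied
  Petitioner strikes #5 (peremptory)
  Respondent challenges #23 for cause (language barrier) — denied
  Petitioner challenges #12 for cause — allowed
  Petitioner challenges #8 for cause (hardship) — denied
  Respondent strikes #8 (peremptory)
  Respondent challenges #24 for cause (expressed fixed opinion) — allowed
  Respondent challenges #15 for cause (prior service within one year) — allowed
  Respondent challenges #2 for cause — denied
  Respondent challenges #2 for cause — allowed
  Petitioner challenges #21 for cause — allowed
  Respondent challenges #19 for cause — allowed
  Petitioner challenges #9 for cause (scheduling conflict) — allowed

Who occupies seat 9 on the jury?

Removed: #2, #5, #7, #8, #9, #12, #15, #19, #20, #21, #24. (#18, #22, #23, #25 stay — for-cause denied.)
Filling seats in venire order through position 9: #1, #3, #4, #6, #10, #11, #13, #14, #16.
So seat 9 is #16.

16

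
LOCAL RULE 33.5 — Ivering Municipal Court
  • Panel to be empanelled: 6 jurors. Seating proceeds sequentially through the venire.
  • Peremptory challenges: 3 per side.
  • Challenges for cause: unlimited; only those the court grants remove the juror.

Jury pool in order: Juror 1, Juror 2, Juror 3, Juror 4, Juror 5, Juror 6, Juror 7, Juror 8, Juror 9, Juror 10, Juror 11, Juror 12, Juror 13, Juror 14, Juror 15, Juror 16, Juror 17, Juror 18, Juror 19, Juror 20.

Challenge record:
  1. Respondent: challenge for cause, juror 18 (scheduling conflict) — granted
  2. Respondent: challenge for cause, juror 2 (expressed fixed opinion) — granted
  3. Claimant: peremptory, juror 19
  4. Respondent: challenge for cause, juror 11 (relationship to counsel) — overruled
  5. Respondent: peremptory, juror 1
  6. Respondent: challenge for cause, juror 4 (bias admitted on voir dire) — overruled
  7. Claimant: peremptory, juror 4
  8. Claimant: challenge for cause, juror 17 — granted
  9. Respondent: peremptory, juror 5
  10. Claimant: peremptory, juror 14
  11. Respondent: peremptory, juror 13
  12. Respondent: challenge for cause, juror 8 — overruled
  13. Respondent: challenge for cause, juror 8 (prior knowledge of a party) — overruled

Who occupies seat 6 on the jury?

10

Removed: #1, #2, #4, #5, #13, #14, #17, #18, #19. (#8, #11 stay — for-cause denied.)
Seating in order: seats 1–6 → #3, #6, #7, #8, #9, #10.
So seat 6 is #10.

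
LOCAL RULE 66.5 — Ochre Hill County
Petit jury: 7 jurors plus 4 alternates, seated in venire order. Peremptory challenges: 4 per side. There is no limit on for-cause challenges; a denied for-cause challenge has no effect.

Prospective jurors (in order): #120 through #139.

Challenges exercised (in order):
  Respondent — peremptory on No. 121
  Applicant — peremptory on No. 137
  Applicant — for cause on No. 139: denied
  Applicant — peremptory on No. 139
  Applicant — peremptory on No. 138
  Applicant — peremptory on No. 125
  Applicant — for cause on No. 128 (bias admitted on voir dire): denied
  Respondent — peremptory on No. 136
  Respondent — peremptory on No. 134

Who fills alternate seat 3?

Removed: #121, #125, #134, #136, #137, #138, #139. (#128 stays — for-cause denied.)
Seating in order: seats 1–7 → #120, #122, #123, #124, #126, #127, #128; alternates → #129, #130, #131, #132.
So alternate 3 is #131.

131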